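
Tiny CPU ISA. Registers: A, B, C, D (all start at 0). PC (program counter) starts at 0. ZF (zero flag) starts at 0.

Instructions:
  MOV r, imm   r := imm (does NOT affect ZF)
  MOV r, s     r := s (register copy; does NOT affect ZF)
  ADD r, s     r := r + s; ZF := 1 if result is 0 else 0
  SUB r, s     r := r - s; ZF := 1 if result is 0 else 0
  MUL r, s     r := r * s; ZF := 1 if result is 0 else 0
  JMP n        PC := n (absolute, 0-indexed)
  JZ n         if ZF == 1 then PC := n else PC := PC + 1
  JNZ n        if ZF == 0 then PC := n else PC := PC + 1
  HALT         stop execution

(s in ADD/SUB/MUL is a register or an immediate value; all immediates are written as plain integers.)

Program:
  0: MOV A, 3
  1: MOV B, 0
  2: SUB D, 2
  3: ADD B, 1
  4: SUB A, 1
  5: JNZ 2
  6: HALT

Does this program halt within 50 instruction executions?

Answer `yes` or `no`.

Answer: yes

Derivation:
Step 1: PC=0 exec 'MOV A, 3'. After: A=3 B=0 C=0 D=0 ZF=0 PC=1
Step 2: PC=1 exec 'MOV B, 0'. After: A=3 B=0 C=0 D=0 ZF=0 PC=2
Step 3: PC=2 exec 'SUB D, 2'. After: A=3 B=0 C=0 D=-2 ZF=0 PC=3
Step 4: PC=3 exec 'ADD B, 1'. After: A=3 B=1 C=0 D=-2 ZF=0 PC=4
Step 5: PC=4 exec 'SUB A, 1'. After: A=2 B=1 C=0 D=-2 ZF=0 PC=5
Step 6: PC=5 exec 'JNZ 2'. After: A=2 B=1 C=0 D=-2 ZF=0 PC=2
Step 7: PC=2 exec 'SUB D, 2'. After: A=2 B=1 C=0 D=-4 ZF=0 PC=3
Step 8: PC=3 exec 'ADD B, 1'. After: A=2 B=2 C=0 D=-4 ZF=0 PC=4
Step 9: PC=4 exec 'SUB A, 1'. After: A=1 B=2 C=0 D=-4 ZF=0 PC=5
Step 10: PC=5 exec 'JNZ 2'. After: A=1 B=2 C=0 D=-4 ZF=0 PC=2
Step 11: PC=2 exec 'SUB D, 2'. After: A=1 B=2 C=0 D=-6 ZF=0 PC=3
Step 12: PC=3 exec 'ADD B, 1'. After: A=1 B=3 C=0 D=-6 ZF=0 PC=4
Step 13: PC=4 exec 'SUB A, 1'. After: A=0 B=3 C=0 D=-6 ZF=1 PC=5
Step 14: PC=5 exec 'JNZ 2'. After: A=0 B=3 C=0 D=-6 ZF=1 PC=6
Step 15: PC=6 exec 'HALT'. After: A=0 B=3 C=0 D=-6 ZF=1 PC=6 HALTED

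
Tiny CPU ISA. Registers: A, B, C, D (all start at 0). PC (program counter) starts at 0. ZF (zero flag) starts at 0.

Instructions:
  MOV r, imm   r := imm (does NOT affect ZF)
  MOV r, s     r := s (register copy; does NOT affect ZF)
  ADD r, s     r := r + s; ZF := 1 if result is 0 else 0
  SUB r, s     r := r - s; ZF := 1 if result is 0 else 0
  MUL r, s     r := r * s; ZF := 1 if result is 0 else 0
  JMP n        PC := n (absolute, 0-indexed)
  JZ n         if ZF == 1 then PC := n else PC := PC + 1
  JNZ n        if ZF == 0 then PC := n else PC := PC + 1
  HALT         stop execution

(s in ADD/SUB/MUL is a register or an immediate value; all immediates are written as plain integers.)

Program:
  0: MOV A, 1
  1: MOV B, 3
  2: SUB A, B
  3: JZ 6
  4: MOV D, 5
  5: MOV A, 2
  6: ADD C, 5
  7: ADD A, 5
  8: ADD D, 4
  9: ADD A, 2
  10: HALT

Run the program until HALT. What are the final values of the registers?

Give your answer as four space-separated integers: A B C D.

Answer: 9 3 5 9

Derivation:
Step 1: PC=0 exec 'MOV A, 1'. After: A=1 B=0 C=0 D=0 ZF=0 PC=1
Step 2: PC=1 exec 'MOV B, 3'. After: A=1 B=3 C=0 D=0 ZF=0 PC=2
Step 3: PC=2 exec 'SUB A, B'. After: A=-2 B=3 C=0 D=0 ZF=0 PC=3
Step 4: PC=3 exec 'JZ 6'. After: A=-2 B=3 C=0 D=0 ZF=0 PC=4
Step 5: PC=4 exec 'MOV D, 5'. After: A=-2 B=3 C=0 D=5 ZF=0 PC=5
Step 6: PC=5 exec 'MOV A, 2'. After: A=2 B=3 C=0 D=5 ZF=0 PC=6
Step 7: PC=6 exec 'ADD C, 5'. After: A=2 B=3 C=5 D=5 ZF=0 PC=7
Step 8: PC=7 exec 'ADD A, 5'. After: A=7 B=3 C=5 D=5 ZF=0 PC=8
Step 9: PC=8 exec 'ADD D, 4'. After: A=7 B=3 C=5 D=9 ZF=0 PC=9
Step 10: PC=9 exec 'ADD A, 2'. After: A=9 B=3 C=5 D=9 ZF=0 PC=10
Step 11: PC=10 exec 'HALT'. After: A=9 B=3 C=5 D=9 ZF=0 PC=10 HALTED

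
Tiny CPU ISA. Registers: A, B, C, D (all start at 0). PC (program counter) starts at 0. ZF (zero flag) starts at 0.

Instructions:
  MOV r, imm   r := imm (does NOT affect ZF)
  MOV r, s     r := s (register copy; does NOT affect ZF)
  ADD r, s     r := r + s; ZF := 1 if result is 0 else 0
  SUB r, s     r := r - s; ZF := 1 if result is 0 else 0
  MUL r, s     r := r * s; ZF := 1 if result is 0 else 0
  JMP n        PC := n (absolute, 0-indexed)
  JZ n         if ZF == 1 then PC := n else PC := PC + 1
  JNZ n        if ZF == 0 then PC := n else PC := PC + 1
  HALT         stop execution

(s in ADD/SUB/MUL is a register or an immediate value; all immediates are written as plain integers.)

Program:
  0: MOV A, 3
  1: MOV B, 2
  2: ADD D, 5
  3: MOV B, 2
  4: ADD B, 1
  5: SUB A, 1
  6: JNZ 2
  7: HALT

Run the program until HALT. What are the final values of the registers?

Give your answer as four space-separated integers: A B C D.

Answer: 0 3 0 15

Derivation:
Step 1: PC=0 exec 'MOV A, 3'. After: A=3 B=0 C=0 D=0 ZF=0 PC=1
Step 2: PC=1 exec 'MOV B, 2'. After: A=3 B=2 C=0 D=0 ZF=0 PC=2
Step 3: PC=2 exec 'ADD D, 5'. After: A=3 B=2 C=0 D=5 ZF=0 PC=3
Step 4: PC=3 exec 'MOV B, 2'. After: A=3 B=2 C=0 D=5 ZF=0 PC=4
Step 5: PC=4 exec 'ADD B, 1'. After: A=3 B=3 C=0 D=5 ZF=0 PC=5
Step 6: PC=5 exec 'SUB A, 1'. After: A=2 B=3 C=0 D=5 ZF=0 PC=6
Step 7: PC=6 exec 'JNZ 2'. After: A=2 B=3 C=0 D=5 ZF=0 PC=2
Step 8: PC=2 exec 'ADD D, 5'. After: A=2 B=3 C=0 D=10 ZF=0 PC=3
Step 9: PC=3 exec 'MOV B, 2'. After: A=2 B=2 C=0 D=10 ZF=0 PC=4
Step 10: PC=4 exec 'ADD B, 1'. After: A=2 B=3 C=0 D=10 ZF=0 PC=5
Step 11: PC=5 exec 'SUB A, 1'. After: A=1 B=3 C=0 D=10 ZF=0 PC=6
Step 12: PC=6 exec 'JNZ 2'. After: A=1 B=3 C=0 D=10 ZF=0 PC=2
Step 13: PC=2 exec 'ADD D, 5'. After: A=1 B=3 C=0 D=15 ZF=0 PC=3
Step 14: PC=3 exec 'MOV B, 2'. After: A=1 B=2 C=0 D=15 ZF=0 PC=4
Step 15: PC=4 exec 'ADD B, 1'. After: A=1 B=3 C=0 D=15 ZF=0 PC=5
Step 16: PC=5 exec 'SUB A, 1'. After: A=0 B=3 C=0 D=15 ZF=1 PC=6
Step 17: PC=6 exec 'JNZ 2'. After: A=0 B=3 C=0 D=15 ZF=1 PC=7
Step 18: PC=7 exec 'HALT'. After: A=0 B=3 C=0 D=15 ZF=1 PC=7 HALTED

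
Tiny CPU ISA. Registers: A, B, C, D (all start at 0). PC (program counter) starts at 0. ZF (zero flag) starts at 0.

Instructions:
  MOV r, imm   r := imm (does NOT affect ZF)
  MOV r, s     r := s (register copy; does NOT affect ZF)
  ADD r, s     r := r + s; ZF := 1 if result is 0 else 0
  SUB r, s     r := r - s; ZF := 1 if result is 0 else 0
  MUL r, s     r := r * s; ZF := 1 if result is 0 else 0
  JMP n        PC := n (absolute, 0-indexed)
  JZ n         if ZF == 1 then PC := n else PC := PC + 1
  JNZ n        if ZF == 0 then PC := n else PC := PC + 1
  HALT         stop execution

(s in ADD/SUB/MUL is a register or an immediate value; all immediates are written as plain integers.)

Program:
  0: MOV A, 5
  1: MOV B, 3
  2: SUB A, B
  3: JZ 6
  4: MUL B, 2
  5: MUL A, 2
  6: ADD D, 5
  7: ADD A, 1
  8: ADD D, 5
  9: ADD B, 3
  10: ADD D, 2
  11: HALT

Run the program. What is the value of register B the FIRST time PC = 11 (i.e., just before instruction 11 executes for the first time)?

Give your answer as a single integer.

Step 1: PC=0 exec 'MOV A, 5'. After: A=5 B=0 C=0 D=0 ZF=0 PC=1
Step 2: PC=1 exec 'MOV B, 3'. After: A=5 B=3 C=0 D=0 ZF=0 PC=2
Step 3: PC=2 exec 'SUB A, B'. After: A=2 B=3 C=0 D=0 ZF=0 PC=3
Step 4: PC=3 exec 'JZ 6'. After: A=2 B=3 C=0 D=0 ZF=0 PC=4
Step 5: PC=4 exec 'MUL B, 2'. After: A=2 B=6 C=0 D=0 ZF=0 PC=5
Step 6: PC=5 exec 'MUL A, 2'. After: A=4 B=6 C=0 D=0 ZF=0 PC=6
Step 7: PC=6 exec 'ADD D, 5'. After: A=4 B=6 C=0 D=5 ZF=0 PC=7
Step 8: PC=7 exec 'ADD A, 1'. After: A=5 B=6 C=0 D=5 ZF=0 PC=8
Step 9: PC=8 exec 'ADD D, 5'. After: A=5 B=6 C=0 D=10 ZF=0 PC=9
Step 10: PC=9 exec 'ADD B, 3'. After: A=5 B=9 C=0 D=10 ZF=0 PC=10
Step 11: PC=10 exec 'ADD D, 2'. After: A=5 B=9 C=0 D=12 ZF=0 PC=11
First time PC=11: B=9

9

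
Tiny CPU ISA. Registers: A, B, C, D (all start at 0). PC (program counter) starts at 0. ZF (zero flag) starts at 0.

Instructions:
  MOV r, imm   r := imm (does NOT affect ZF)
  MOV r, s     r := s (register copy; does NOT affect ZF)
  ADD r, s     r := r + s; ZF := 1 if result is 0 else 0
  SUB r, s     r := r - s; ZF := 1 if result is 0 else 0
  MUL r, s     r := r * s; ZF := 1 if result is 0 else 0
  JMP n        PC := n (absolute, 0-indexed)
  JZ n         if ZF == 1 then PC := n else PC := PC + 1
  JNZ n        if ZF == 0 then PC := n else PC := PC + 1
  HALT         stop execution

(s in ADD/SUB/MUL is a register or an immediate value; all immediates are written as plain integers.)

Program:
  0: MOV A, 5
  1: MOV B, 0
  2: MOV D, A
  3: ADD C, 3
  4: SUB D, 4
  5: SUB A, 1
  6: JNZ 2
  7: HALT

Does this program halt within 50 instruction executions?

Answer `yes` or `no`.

Step 1: PC=0 exec 'MOV A, 5'. After: A=5 B=0 C=0 D=0 ZF=0 PC=1
Step 2: PC=1 exec 'MOV B, 0'. After: A=5 B=0 C=0 D=0 ZF=0 PC=2
Step 3: PC=2 exec 'MOV D, A'. After: A=5 B=0 C=0 D=5 ZF=0 PC=3
Step 4: PC=3 exec 'ADD C, 3'. After: A=5 B=0 C=3 D=5 ZF=0 PC=4
Step 5: PC=4 exec 'SUB D, 4'. After: A=5 B=0 C=3 D=1 ZF=0 PC=5
Step 6: PC=5 exec 'SUB A, 1'. After: A=4 B=0 C=3 D=1 ZF=0 PC=6
Step 7: PC=6 exec 'JNZ 2'. After: A=4 B=0 C=3 D=1 ZF=0 PC=2
Step 8: PC=2 exec 'MOV D, A'. After: A=4 B=0 C=3 D=4 ZF=0 PC=3
Step 9: PC=3 exec 'ADD C, 3'. After: A=4 B=0 C=6 D=4 ZF=0 PC=4
Step 10: PC=4 exec 'SUB D, 4'. After: A=4 B=0 C=6 D=0 ZF=1 PC=5
Step 11: PC=5 exec 'SUB A, 1'. After: A=3 B=0 C=6 D=0 ZF=0 PC=6
Step 12: PC=6 exec 'JNZ 2'. After: A=3 B=0 C=6 D=0 ZF=0 PC=2
Step 13: PC=2 exec 'MOV D, A'. After: A=3 B=0 C=6 D=3 ZF=0 PC=3
Step 14: PC=3 exec 'ADD C, 3'. After: A=3 B=0 C=9 D=3 ZF=0 PC=4
Step 15: PC=4 exec 'SUB D, 4'. After: A=3 B=0 C=9 D=-1 ZF=0 PC=5
Step 16: PC=5 exec 'SUB A, 1'. After: A=2 B=0 C=9 D=-1 ZF=0 PC=6
Step 17: PC=6 exec 'JNZ 2'. After: A=2 B=0 C=9 D=-1 ZF=0 PC=2
Step 18: PC=2 exec 'MOV D, A'. After: A=2 B=0 C=9 D=2 ZF=0 PC=3
Step 19: PC=3 exec 'ADD C, 3'. After: A=2 B=0 C=12 D=2 ZF=0 PC=4
Step 20: PC=4 exec 'SUB D, 4'. After: A=2 B=0 C=12 D=-2 ZF=0 PC=5
Step 21: PC=5 exec 'SUB A, 1'. After: A=1 B=0 C=12 D=-2 ZF=0 PC=6
Step 22: PC=6 exec 'JNZ 2'. After: A=1 B=0 C=12 D=-2 ZF=0 PC=2
Step 23: PC=2 exec 'MOV D, A'. After: A=1 B=0 C=12 D=1 ZF=0 PC=3
Step 24: PC=3 exec 'ADD C, 3'. After: A=1 B=0 C=15 D=1 ZF=0 PC=4
Step 25: PC=4 exec 'SUB D, 4'. After: A=1 B=0 C=15 D=-3 ZF=0 PC=5
Step 26: PC=5 exec 'SUB A, 1'. After: A=0 B=0 C=15 D=-3 ZF=1 PC=6
Step 27: PC=6 exec 'JNZ 2'. After: A=0 B=0 C=15 D=-3 ZF=1 PC=7
Step 28: PC=7 exec 'HALT'. After: A=0 B=0 C=15 D=-3 ZF=1 PC=7 HALTED

Answer: yes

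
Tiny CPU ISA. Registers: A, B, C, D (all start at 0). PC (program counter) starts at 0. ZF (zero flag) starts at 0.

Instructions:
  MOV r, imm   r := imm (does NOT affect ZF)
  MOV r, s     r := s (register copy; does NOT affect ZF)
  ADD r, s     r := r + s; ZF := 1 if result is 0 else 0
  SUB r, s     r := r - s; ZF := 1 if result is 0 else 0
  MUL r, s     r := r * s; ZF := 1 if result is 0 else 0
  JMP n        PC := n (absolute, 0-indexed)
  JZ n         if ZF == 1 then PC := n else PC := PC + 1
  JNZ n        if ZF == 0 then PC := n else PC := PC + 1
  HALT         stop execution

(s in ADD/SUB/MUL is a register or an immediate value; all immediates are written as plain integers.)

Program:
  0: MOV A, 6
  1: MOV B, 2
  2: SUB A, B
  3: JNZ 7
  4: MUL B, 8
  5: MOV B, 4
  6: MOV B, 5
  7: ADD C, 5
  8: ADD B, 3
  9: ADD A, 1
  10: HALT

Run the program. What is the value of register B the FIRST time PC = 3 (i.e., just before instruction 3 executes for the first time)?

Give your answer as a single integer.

Step 1: PC=0 exec 'MOV A, 6'. After: A=6 B=0 C=0 D=0 ZF=0 PC=1
Step 2: PC=1 exec 'MOV B, 2'. After: A=6 B=2 C=0 D=0 ZF=0 PC=2
Step 3: PC=2 exec 'SUB A, B'. After: A=4 B=2 C=0 D=0 ZF=0 PC=3
First time PC=3: B=2

2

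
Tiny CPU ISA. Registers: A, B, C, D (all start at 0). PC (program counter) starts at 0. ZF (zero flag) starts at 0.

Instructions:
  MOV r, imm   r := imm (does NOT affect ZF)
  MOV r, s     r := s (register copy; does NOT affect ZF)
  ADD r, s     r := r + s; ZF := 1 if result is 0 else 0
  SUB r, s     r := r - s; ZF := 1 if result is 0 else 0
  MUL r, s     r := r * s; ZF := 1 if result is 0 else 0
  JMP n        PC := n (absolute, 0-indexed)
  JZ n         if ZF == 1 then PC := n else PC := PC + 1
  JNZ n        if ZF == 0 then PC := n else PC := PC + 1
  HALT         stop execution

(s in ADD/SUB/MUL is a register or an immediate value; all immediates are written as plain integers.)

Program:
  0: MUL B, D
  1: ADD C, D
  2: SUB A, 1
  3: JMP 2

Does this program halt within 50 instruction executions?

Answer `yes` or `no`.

Step 1: PC=0 exec 'MUL B, D'. After: A=0 B=0 C=0 D=0 ZF=1 PC=1
Step 2: PC=1 exec 'ADD C, D'. After: A=0 B=0 C=0 D=0 ZF=1 PC=2
Step 3: PC=2 exec 'SUB A, 1'. After: A=-1 B=0 C=0 D=0 ZF=0 PC=3
Step 4: PC=3 exec 'JMP 2'. After: A=-1 B=0 C=0 D=0 ZF=0 PC=2
Step 5: PC=2 exec 'SUB A, 1'. After: A=-2 B=0 C=0 D=0 ZF=0 PC=3
Step 6: PC=3 exec 'JMP 2'. After: A=-2 B=0 C=0 D=0 ZF=0 PC=2
Step 7: PC=2 exec 'SUB A, 1'. After: A=-3 B=0 C=0 D=0 ZF=0 PC=3
Step 8: PC=3 exec 'JMP 2'. After: A=-3 B=0 C=0 D=0 ZF=0 PC=2
Step 9: PC=2 exec 'SUB A, 1'. After: A=-4 B=0 C=0 D=0 ZF=0 PC=3
Step 10: PC=3 exec 'JMP 2'. After: A=-4 B=0 C=0 D=0 ZF=0 PC=2
Step 11: PC=2 exec 'SUB A, 1'. After: A=-5 B=0 C=0 D=0 ZF=0 PC=3
Step 12: PC=3 exec 'JMP 2'. After: A=-5 B=0 C=0 D=0 ZF=0 PC=2
Step 13: PC=2 exec 'SUB A, 1'. After: A=-6 B=0 C=0 D=0 ZF=0 PC=3
Step 14: PC=3 exec 'JMP 2'. After: A=-6 B=0 C=0 D=0 ZF=0 PC=2
Step 15: PC=2 exec 'SUB A, 1'. After: A=-7 B=0 C=0 D=0 ZF=0 PC=3
After 50 steps: not halted. PC revisits the same instructions with no path to HALT; will never halt.

Answer: no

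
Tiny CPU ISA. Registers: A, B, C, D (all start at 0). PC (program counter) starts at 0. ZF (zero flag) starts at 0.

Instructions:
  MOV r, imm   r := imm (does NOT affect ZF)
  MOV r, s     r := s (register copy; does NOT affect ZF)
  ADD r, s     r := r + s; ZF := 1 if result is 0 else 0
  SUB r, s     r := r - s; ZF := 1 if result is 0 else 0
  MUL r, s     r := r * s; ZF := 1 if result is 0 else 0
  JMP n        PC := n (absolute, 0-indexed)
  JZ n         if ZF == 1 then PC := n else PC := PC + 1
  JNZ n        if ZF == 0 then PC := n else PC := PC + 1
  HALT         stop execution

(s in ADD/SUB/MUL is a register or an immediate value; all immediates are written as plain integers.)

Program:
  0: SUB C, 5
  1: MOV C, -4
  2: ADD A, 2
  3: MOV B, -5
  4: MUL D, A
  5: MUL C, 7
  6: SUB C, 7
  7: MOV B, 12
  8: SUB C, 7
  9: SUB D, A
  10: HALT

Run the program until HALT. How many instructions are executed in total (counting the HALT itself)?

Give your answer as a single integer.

Answer: 11

Derivation:
Step 1: PC=0 exec 'SUB C, 5'. After: A=0 B=0 C=-5 D=0 ZF=0 PC=1
Step 2: PC=1 exec 'MOV C, -4'. After: A=0 B=0 C=-4 D=0 ZF=0 PC=2
Step 3: PC=2 exec 'ADD A, 2'. After: A=2 B=0 C=-4 D=0 ZF=0 PC=3
Step 4: PC=3 exec 'MOV B, -5'. After: A=2 B=-5 C=-4 D=0 ZF=0 PC=4
Step 5: PC=4 exec 'MUL D, A'. After: A=2 B=-5 C=-4 D=0 ZF=1 PC=5
Step 6: PC=5 exec 'MUL C, 7'. After: A=2 B=-5 C=-28 D=0 ZF=0 PC=6
Step 7: PC=6 exec 'SUB C, 7'. After: A=2 B=-5 C=-35 D=0 ZF=0 PC=7
Step 8: PC=7 exec 'MOV B, 12'. After: A=2 B=12 C=-35 D=0 ZF=0 PC=8
Step 9: PC=8 exec 'SUB C, 7'. After: A=2 B=12 C=-42 D=0 ZF=0 PC=9
Step 10: PC=9 exec 'SUB D, A'. After: A=2 B=12 C=-42 D=-2 ZF=0 PC=10
Step 11: PC=10 exec 'HALT'. After: A=2 B=12 C=-42 D=-2 ZF=0 PC=10 HALTED
Total instructions executed: 11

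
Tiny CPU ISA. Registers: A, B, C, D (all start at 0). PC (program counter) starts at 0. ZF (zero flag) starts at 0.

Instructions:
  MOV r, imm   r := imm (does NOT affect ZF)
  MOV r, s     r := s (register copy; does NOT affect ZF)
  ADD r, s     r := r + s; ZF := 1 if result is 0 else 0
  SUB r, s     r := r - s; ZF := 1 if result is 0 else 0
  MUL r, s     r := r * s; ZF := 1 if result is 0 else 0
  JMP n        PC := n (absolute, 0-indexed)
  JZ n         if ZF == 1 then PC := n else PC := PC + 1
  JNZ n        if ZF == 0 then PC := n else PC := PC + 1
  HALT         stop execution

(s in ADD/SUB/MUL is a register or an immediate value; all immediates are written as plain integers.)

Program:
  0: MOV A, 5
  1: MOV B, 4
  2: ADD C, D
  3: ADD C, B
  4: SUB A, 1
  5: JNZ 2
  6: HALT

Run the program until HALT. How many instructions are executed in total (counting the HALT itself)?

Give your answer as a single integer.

Step 1: PC=0 exec 'MOV A, 5'. After: A=5 B=0 C=0 D=0 ZF=0 PC=1
Step 2: PC=1 exec 'MOV B, 4'. After: A=5 B=4 C=0 D=0 ZF=0 PC=2
Step 3: PC=2 exec 'ADD C, D'. After: A=5 B=4 C=0 D=0 ZF=1 PC=3
Step 4: PC=3 exec 'ADD C, B'. After: A=5 B=4 C=4 D=0 ZF=0 PC=4
Step 5: PC=4 exec 'SUB A, 1'. After: A=4 B=4 C=4 D=0 ZF=0 PC=5
Step 6: PC=5 exec 'JNZ 2'. After: A=4 B=4 C=4 D=0 ZF=0 PC=2
Step 7: PC=2 exec 'ADD C, D'. After: A=4 B=4 C=4 D=0 ZF=0 PC=3
Step 8: PC=3 exec 'ADD C, B'. After: A=4 B=4 C=8 D=0 ZF=0 PC=4
Step 9: PC=4 exec 'SUB A, 1'. After: A=3 B=4 C=8 D=0 ZF=0 PC=5
Step 10: PC=5 exec 'JNZ 2'. After: A=3 B=4 C=8 D=0 ZF=0 PC=2
Step 11: PC=2 exec 'ADD C, D'. After: A=3 B=4 C=8 D=0 ZF=0 PC=3
Step 12: PC=3 exec 'ADD C, B'. After: A=3 B=4 C=12 D=0 ZF=0 PC=4
Step 13: PC=4 exec 'SUB A, 1'. After: A=2 B=4 C=12 D=0 ZF=0 PC=5
Step 14: PC=5 exec 'JNZ 2'. After: A=2 B=4 C=12 D=0 ZF=0 PC=2
Step 15: PC=2 exec 'ADD C, D'. After: A=2 B=4 C=12 D=0 ZF=0 PC=3
Step 16: PC=3 exec 'ADD C, B'. After: A=2 B=4 C=16 D=0 ZF=0 PC=4
Step 17: PC=4 exec 'SUB A, 1'. After: A=1 B=4 C=16 D=0 ZF=0 PC=5
Step 18: PC=5 exec 'JNZ 2'. After: A=1 B=4 C=16 D=0 ZF=0 PC=2
Step 19: PC=2 exec 'ADD C, D'. After: A=1 B=4 C=16 D=0 ZF=0 PC=3
Step 20: PC=3 exec 'ADD C, B'. After: A=1 B=4 C=20 D=0 ZF=0 PC=4
Step 21: PC=4 exec 'SUB A, 1'. After: A=0 B=4 C=20 D=0 ZF=1 PC=5
Step 22: PC=5 exec 'JNZ 2'. After: A=0 B=4 C=20 D=0 ZF=1 PC=6
Step 23: PC=6 exec 'HALT'. After: A=0 B=4 C=20 D=0 ZF=1 PC=6 HALTED
Total instructions executed: 23

Answer: 23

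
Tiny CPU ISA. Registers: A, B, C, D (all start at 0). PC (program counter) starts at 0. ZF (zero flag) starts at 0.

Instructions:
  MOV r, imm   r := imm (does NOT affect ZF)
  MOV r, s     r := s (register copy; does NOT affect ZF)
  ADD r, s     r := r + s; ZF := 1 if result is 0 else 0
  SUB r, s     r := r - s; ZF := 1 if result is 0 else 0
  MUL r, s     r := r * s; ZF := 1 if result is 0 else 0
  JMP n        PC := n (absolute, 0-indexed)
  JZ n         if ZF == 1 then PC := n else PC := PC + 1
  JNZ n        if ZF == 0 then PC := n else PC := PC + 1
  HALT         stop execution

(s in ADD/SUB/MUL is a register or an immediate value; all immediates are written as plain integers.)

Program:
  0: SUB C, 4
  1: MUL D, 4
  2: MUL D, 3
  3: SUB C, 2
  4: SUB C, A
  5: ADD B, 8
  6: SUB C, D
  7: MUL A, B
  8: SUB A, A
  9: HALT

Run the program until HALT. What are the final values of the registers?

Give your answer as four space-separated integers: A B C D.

Answer: 0 8 -6 0

Derivation:
Step 1: PC=0 exec 'SUB C, 4'. After: A=0 B=0 C=-4 D=0 ZF=0 PC=1
Step 2: PC=1 exec 'MUL D, 4'. After: A=0 B=0 C=-4 D=0 ZF=1 PC=2
Step 3: PC=2 exec 'MUL D, 3'. After: A=0 B=0 C=-4 D=0 ZF=1 PC=3
Step 4: PC=3 exec 'SUB C, 2'. After: A=0 B=0 C=-6 D=0 ZF=0 PC=4
Step 5: PC=4 exec 'SUB C, A'. After: A=0 B=0 C=-6 D=0 ZF=0 PC=5
Step 6: PC=5 exec 'ADD B, 8'. After: A=0 B=8 C=-6 D=0 ZF=0 PC=6
Step 7: PC=6 exec 'SUB C, D'. After: A=0 B=8 C=-6 D=0 ZF=0 PC=7
Step 8: PC=7 exec 'MUL A, B'. After: A=0 B=8 C=-6 D=0 ZF=1 PC=8
Step 9: PC=8 exec 'SUB A, A'. After: A=0 B=8 C=-6 D=0 ZF=1 PC=9
Step 10: PC=9 exec 'HALT'. After: A=0 B=8 C=-6 D=0 ZF=1 PC=9 HALTED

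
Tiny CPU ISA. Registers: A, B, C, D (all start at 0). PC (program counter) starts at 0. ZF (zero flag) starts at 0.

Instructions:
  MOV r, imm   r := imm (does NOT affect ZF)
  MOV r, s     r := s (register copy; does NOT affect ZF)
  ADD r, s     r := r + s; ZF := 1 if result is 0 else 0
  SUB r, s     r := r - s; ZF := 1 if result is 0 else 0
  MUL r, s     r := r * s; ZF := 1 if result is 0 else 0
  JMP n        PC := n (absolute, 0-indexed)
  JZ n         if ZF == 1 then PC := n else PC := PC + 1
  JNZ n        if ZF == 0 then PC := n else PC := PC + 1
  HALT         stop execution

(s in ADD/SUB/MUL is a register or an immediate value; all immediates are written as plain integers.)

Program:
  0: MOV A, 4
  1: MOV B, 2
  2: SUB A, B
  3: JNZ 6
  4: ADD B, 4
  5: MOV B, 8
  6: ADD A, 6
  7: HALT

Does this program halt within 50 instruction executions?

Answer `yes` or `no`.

Step 1: PC=0 exec 'MOV A, 4'. After: A=4 B=0 C=0 D=0 ZF=0 PC=1
Step 2: PC=1 exec 'MOV B, 2'. After: A=4 B=2 C=0 D=0 ZF=0 PC=2
Step 3: PC=2 exec 'SUB A, B'. After: A=2 B=2 C=0 D=0 ZF=0 PC=3
Step 4: PC=3 exec 'JNZ 6'. After: A=2 B=2 C=0 D=0 ZF=0 PC=6
Step 5: PC=6 exec 'ADD A, 6'. After: A=8 B=2 C=0 D=0 ZF=0 PC=7
Step 6: PC=7 exec 'HALT'. After: A=8 B=2 C=0 D=0 ZF=0 PC=7 HALTED

Answer: yes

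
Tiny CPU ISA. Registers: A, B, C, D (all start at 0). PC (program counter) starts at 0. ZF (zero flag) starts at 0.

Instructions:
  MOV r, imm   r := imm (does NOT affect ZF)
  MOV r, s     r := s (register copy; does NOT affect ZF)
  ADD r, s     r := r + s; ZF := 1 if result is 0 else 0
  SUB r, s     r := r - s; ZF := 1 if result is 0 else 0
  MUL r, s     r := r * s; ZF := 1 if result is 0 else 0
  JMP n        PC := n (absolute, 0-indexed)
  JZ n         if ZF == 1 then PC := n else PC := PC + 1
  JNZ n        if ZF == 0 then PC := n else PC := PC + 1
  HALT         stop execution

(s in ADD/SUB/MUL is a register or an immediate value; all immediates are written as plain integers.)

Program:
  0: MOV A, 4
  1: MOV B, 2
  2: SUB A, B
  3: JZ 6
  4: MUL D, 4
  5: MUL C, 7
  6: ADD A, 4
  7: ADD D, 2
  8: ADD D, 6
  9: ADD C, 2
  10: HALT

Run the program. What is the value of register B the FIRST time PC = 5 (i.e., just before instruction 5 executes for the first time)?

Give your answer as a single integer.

Step 1: PC=0 exec 'MOV A, 4'. After: A=4 B=0 C=0 D=0 ZF=0 PC=1
Step 2: PC=1 exec 'MOV B, 2'. After: A=4 B=2 C=0 D=0 ZF=0 PC=2
Step 3: PC=2 exec 'SUB A, B'. After: A=2 B=2 C=0 D=0 ZF=0 PC=3
Step 4: PC=3 exec 'JZ 6'. After: A=2 B=2 C=0 D=0 ZF=0 PC=4
Step 5: PC=4 exec 'MUL D, 4'. After: A=2 B=2 C=0 D=0 ZF=1 PC=5
First time PC=5: B=2

2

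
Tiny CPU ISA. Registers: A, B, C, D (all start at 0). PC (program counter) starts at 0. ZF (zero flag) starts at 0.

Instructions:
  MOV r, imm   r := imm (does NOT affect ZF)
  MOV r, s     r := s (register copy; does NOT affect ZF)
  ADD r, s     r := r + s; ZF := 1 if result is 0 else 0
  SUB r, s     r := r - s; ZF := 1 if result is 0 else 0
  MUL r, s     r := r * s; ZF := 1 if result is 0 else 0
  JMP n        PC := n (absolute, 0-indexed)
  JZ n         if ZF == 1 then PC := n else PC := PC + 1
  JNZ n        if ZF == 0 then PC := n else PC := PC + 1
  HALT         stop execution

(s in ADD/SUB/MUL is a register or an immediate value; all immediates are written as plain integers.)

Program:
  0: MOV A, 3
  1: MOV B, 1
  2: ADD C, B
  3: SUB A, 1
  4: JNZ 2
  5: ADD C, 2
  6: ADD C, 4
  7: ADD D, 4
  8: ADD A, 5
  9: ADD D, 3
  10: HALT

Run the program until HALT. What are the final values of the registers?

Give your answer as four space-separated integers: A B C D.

Step 1: PC=0 exec 'MOV A, 3'. After: A=3 B=0 C=0 D=0 ZF=0 PC=1
Step 2: PC=1 exec 'MOV B, 1'. After: A=3 B=1 C=0 D=0 ZF=0 PC=2
Step 3: PC=2 exec 'ADD C, B'. After: A=3 B=1 C=1 D=0 ZF=0 PC=3
Step 4: PC=3 exec 'SUB A, 1'. After: A=2 B=1 C=1 D=0 ZF=0 PC=4
Step 5: PC=4 exec 'JNZ 2'. After: A=2 B=1 C=1 D=0 ZF=0 PC=2
Step 6: PC=2 exec 'ADD C, B'. After: A=2 B=1 C=2 D=0 ZF=0 PC=3
Step 7: PC=3 exec 'SUB A, 1'. After: A=1 B=1 C=2 D=0 ZF=0 PC=4
Step 8: PC=4 exec 'JNZ 2'. After: A=1 B=1 C=2 D=0 ZF=0 PC=2
Step 9: PC=2 exec 'ADD C, B'. After: A=1 B=1 C=3 D=0 ZF=0 PC=3
Step 10: PC=3 exec 'SUB A, 1'. After: A=0 B=1 C=3 D=0 ZF=1 PC=4
Step 11: PC=4 exec 'JNZ 2'. After: A=0 B=1 C=3 D=0 ZF=1 PC=5
Step 12: PC=5 exec 'ADD C, 2'. After: A=0 B=1 C=5 D=0 ZF=0 PC=6
Step 13: PC=6 exec 'ADD C, 4'. After: A=0 B=1 C=9 D=0 ZF=0 PC=7
Step 14: PC=7 exec 'ADD D, 4'. After: A=0 B=1 C=9 D=4 ZF=0 PC=8
Step 15: PC=8 exec 'ADD A, 5'. After: A=5 B=1 C=9 D=4 ZF=0 PC=9
Step 16: PC=9 exec 'ADD D, 3'. After: A=5 B=1 C=9 D=7 ZF=0 PC=10
Step 17: PC=10 exec 'HALT'. After: A=5 B=1 C=9 D=7 ZF=0 PC=10 HALTED

Answer: 5 1 9 7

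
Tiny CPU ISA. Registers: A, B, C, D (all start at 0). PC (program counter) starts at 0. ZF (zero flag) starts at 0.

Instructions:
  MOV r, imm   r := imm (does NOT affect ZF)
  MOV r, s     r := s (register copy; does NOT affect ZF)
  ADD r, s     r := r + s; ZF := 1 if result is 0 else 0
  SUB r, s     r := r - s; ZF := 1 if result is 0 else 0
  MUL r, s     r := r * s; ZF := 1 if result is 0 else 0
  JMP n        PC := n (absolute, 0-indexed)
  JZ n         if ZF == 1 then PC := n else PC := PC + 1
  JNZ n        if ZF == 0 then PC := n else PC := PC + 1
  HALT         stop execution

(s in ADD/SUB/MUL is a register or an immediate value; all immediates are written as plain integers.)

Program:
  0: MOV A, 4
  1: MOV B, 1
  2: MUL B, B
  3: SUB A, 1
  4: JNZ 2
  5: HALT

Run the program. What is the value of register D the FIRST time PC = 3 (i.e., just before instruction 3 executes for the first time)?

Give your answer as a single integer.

Step 1: PC=0 exec 'MOV A, 4'. After: A=4 B=0 C=0 D=0 ZF=0 PC=1
Step 2: PC=1 exec 'MOV B, 1'. After: A=4 B=1 C=0 D=0 ZF=0 PC=2
Step 3: PC=2 exec 'MUL B, B'. After: A=4 B=1 C=0 D=0 ZF=0 PC=3
First time PC=3: D=0

0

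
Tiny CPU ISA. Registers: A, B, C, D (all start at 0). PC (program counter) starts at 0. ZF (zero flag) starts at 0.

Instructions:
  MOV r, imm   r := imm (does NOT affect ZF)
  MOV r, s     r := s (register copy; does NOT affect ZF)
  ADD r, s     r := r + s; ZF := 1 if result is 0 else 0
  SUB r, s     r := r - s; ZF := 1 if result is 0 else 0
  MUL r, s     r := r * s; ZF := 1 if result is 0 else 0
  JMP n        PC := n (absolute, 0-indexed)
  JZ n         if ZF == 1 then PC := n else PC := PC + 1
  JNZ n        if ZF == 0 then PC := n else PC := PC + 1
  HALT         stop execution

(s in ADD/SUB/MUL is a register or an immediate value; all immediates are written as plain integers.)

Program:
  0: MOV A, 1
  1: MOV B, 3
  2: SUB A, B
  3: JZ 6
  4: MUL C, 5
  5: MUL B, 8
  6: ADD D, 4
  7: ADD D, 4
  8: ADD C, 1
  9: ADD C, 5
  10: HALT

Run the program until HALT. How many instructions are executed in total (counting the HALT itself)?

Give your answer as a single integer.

Step 1: PC=0 exec 'MOV A, 1'. After: A=1 B=0 C=0 D=0 ZF=0 PC=1
Step 2: PC=1 exec 'MOV B, 3'. After: A=1 B=3 C=0 D=0 ZF=0 PC=2
Step 3: PC=2 exec 'SUB A, B'. After: A=-2 B=3 C=0 D=0 ZF=0 PC=3
Step 4: PC=3 exec 'JZ 6'. After: A=-2 B=3 C=0 D=0 ZF=0 PC=4
Step 5: PC=4 exec 'MUL C, 5'. After: A=-2 B=3 C=0 D=0 ZF=1 PC=5
Step 6: PC=5 exec 'MUL B, 8'. After: A=-2 B=24 C=0 D=0 ZF=0 PC=6
Step 7: PC=6 exec 'ADD D, 4'. After: A=-2 B=24 C=0 D=4 ZF=0 PC=7
Step 8: PC=7 exec 'ADD D, 4'. After: A=-2 B=24 C=0 D=8 ZF=0 PC=8
Step 9: PC=8 exec 'ADD C, 1'. After: A=-2 B=24 C=1 D=8 ZF=0 PC=9
Step 10: PC=9 exec 'ADD C, 5'. After: A=-2 B=24 C=6 D=8 ZF=0 PC=10
Step 11: PC=10 exec 'HALT'. After: A=-2 B=24 C=6 D=8 ZF=0 PC=10 HALTED
Total instructions executed: 11

Answer: 11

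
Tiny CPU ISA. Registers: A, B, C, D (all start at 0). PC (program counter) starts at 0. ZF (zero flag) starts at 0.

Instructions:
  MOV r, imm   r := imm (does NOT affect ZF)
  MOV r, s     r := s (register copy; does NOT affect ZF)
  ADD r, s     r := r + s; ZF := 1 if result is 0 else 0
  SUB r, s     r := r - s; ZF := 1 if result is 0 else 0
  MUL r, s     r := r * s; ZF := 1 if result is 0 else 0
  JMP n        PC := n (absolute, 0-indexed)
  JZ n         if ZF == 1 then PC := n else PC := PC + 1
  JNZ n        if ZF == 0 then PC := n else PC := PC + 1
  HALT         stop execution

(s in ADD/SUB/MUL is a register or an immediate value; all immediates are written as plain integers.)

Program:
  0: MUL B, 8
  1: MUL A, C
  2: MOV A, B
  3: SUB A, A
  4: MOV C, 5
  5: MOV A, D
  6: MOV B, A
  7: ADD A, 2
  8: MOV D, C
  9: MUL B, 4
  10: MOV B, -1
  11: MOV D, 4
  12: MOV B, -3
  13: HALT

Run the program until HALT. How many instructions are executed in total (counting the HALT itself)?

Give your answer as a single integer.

Answer: 14

Derivation:
Step 1: PC=0 exec 'MUL B, 8'. After: A=0 B=0 C=0 D=0 ZF=1 PC=1
Step 2: PC=1 exec 'MUL A, C'. After: A=0 B=0 C=0 D=0 ZF=1 PC=2
Step 3: PC=2 exec 'MOV A, B'. After: A=0 B=0 C=0 D=0 ZF=1 PC=3
Step 4: PC=3 exec 'SUB A, A'. After: A=0 B=0 C=0 D=0 ZF=1 PC=4
Step 5: PC=4 exec 'MOV C, 5'. After: A=0 B=0 C=5 D=0 ZF=1 PC=5
Step 6: PC=5 exec 'MOV A, D'. After: A=0 B=0 C=5 D=0 ZF=1 PC=6
Step 7: PC=6 exec 'MOV B, A'. After: A=0 B=0 C=5 D=0 ZF=1 PC=7
Step 8: PC=7 exec 'ADD A, 2'. After: A=2 B=0 C=5 D=0 ZF=0 PC=8
Step 9: PC=8 exec 'MOV D, C'. After: A=2 B=0 C=5 D=5 ZF=0 PC=9
Step 10: PC=9 exec 'MUL B, 4'. After: A=2 B=0 C=5 D=5 ZF=1 PC=10
Step 11: PC=10 exec 'MOV B, -1'. After: A=2 B=-1 C=5 D=5 ZF=1 PC=11
Step 12: PC=11 exec 'MOV D, 4'. After: A=2 B=-1 C=5 D=4 ZF=1 PC=12
Step 13: PC=12 exec 'MOV B, -3'. After: A=2 B=-3 C=5 D=4 ZF=1 PC=13
Step 14: PC=13 exec 'HALT'. After: A=2 B=-3 C=5 D=4 ZF=1 PC=13 HALTED
Total instructions executed: 14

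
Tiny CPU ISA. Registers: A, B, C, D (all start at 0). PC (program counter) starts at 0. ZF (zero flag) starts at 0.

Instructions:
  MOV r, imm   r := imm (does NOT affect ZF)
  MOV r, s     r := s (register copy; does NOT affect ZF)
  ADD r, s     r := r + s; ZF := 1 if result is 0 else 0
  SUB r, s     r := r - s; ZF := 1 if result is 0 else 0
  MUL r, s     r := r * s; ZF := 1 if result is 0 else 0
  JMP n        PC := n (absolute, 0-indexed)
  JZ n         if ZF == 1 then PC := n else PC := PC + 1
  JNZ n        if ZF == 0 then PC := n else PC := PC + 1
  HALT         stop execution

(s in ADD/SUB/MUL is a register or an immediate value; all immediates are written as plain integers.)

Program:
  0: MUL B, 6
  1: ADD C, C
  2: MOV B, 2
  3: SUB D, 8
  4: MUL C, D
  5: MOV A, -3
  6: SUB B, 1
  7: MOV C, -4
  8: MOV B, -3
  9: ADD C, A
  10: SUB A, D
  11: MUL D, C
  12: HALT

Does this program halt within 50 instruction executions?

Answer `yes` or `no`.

Step 1: PC=0 exec 'MUL B, 6'. After: A=0 B=0 C=0 D=0 ZF=1 PC=1
Step 2: PC=1 exec 'ADD C, C'. After: A=0 B=0 C=0 D=0 ZF=1 PC=2
Step 3: PC=2 exec 'MOV B, 2'. After: A=0 B=2 C=0 D=0 ZF=1 PC=3
Step 4: PC=3 exec 'SUB D, 8'. After: A=0 B=2 C=0 D=-8 ZF=0 PC=4
Step 5: PC=4 exec 'MUL C, D'. After: A=0 B=2 C=0 D=-8 ZF=1 PC=5
Step 6: PC=5 exec 'MOV A, -3'. After: A=-3 B=2 C=0 D=-8 ZF=1 PC=6
Step 7: PC=6 exec 'SUB B, 1'. After: A=-3 B=1 C=0 D=-8 ZF=0 PC=7
Step 8: PC=7 exec 'MOV C, -4'. After: A=-3 B=1 C=-4 D=-8 ZF=0 PC=8
Step 9: PC=8 exec 'MOV B, -3'. After: A=-3 B=-3 C=-4 D=-8 ZF=0 PC=9
Step 10: PC=9 exec 'ADD C, A'. After: A=-3 B=-3 C=-7 D=-8 ZF=0 PC=10
Step 11: PC=10 exec 'SUB A, D'. After: A=5 B=-3 C=-7 D=-8 ZF=0 PC=11
Step 12: PC=11 exec 'MUL D, C'. After: A=5 B=-3 C=-7 D=56 ZF=0 PC=12
Step 13: PC=12 exec 'HALT'. After: A=5 B=-3 C=-7 D=56 ZF=0 PC=12 HALTED

Answer: yes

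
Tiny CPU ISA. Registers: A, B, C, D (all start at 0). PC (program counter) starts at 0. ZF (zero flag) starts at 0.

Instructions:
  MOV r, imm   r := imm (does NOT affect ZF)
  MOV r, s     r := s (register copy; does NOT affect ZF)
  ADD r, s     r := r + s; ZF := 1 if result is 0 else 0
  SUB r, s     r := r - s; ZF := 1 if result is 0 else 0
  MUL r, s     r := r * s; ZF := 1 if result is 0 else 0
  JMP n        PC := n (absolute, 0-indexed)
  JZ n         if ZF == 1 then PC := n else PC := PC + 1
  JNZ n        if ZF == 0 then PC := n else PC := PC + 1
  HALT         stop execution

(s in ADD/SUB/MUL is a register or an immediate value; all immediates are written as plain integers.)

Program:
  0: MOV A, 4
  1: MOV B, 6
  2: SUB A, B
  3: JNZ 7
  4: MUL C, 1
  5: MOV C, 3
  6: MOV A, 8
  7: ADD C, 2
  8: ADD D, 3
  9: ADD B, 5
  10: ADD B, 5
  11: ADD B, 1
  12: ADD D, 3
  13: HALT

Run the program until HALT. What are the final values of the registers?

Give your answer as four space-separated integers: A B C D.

Answer: -2 17 2 6

Derivation:
Step 1: PC=0 exec 'MOV A, 4'. After: A=4 B=0 C=0 D=0 ZF=0 PC=1
Step 2: PC=1 exec 'MOV B, 6'. After: A=4 B=6 C=0 D=0 ZF=0 PC=2
Step 3: PC=2 exec 'SUB A, B'. After: A=-2 B=6 C=0 D=0 ZF=0 PC=3
Step 4: PC=3 exec 'JNZ 7'. After: A=-2 B=6 C=0 D=0 ZF=0 PC=7
Step 5: PC=7 exec 'ADD C, 2'. After: A=-2 B=6 C=2 D=0 ZF=0 PC=8
Step 6: PC=8 exec 'ADD D, 3'. After: A=-2 B=6 C=2 D=3 ZF=0 PC=9
Step 7: PC=9 exec 'ADD B, 5'. After: A=-2 B=11 C=2 D=3 ZF=0 PC=10
Step 8: PC=10 exec 'ADD B, 5'. After: A=-2 B=16 C=2 D=3 ZF=0 PC=11
Step 9: PC=11 exec 'ADD B, 1'. After: A=-2 B=17 C=2 D=3 ZF=0 PC=12
Step 10: PC=12 exec 'ADD D, 3'. After: A=-2 B=17 C=2 D=6 ZF=0 PC=13
Step 11: PC=13 exec 'HALT'. After: A=-2 B=17 C=2 D=6 ZF=0 PC=13 HALTED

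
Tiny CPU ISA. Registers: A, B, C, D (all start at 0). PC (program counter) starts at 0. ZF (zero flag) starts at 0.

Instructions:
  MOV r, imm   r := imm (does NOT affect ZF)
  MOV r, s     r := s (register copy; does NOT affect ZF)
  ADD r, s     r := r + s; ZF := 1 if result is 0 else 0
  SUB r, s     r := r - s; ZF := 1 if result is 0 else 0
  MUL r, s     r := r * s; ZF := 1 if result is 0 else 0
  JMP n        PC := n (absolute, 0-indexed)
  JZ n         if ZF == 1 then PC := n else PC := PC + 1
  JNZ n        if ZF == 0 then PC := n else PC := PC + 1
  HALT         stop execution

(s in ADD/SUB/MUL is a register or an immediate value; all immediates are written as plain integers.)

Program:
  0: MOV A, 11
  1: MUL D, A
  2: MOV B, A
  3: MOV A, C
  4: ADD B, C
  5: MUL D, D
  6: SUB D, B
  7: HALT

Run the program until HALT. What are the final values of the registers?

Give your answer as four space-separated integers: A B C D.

Step 1: PC=0 exec 'MOV A, 11'. After: A=11 B=0 C=0 D=0 ZF=0 PC=1
Step 2: PC=1 exec 'MUL D, A'. After: A=11 B=0 C=0 D=0 ZF=1 PC=2
Step 3: PC=2 exec 'MOV B, A'. After: A=11 B=11 C=0 D=0 ZF=1 PC=3
Step 4: PC=3 exec 'MOV A, C'. After: A=0 B=11 C=0 D=0 ZF=1 PC=4
Step 5: PC=4 exec 'ADD B, C'. After: A=0 B=11 C=0 D=0 ZF=0 PC=5
Step 6: PC=5 exec 'MUL D, D'. After: A=0 B=11 C=0 D=0 ZF=1 PC=6
Step 7: PC=6 exec 'SUB D, B'. After: A=0 B=11 C=0 D=-11 ZF=0 PC=7
Step 8: PC=7 exec 'HALT'. After: A=0 B=11 C=0 D=-11 ZF=0 PC=7 HALTED

Answer: 0 11 0 -11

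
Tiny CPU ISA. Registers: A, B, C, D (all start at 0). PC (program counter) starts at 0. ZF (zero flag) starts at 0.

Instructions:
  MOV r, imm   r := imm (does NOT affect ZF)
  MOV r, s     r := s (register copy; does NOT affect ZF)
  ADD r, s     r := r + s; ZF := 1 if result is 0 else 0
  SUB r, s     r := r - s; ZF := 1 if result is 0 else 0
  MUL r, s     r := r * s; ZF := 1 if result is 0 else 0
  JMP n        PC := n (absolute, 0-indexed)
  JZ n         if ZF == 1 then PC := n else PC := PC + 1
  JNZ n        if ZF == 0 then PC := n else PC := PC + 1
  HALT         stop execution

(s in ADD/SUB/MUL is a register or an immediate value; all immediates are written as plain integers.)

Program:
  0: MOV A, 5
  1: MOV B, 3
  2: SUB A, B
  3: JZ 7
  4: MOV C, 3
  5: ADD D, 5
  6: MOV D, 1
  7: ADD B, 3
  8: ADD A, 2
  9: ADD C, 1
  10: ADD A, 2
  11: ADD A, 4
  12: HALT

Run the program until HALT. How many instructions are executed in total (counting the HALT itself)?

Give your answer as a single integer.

Step 1: PC=0 exec 'MOV A, 5'. After: A=5 B=0 C=0 D=0 ZF=0 PC=1
Step 2: PC=1 exec 'MOV B, 3'. After: A=5 B=3 C=0 D=0 ZF=0 PC=2
Step 3: PC=2 exec 'SUB A, B'. After: A=2 B=3 C=0 D=0 ZF=0 PC=3
Step 4: PC=3 exec 'JZ 7'. After: A=2 B=3 C=0 D=0 ZF=0 PC=4
Step 5: PC=4 exec 'MOV C, 3'. After: A=2 B=3 C=3 D=0 ZF=0 PC=5
Step 6: PC=5 exec 'ADD D, 5'. After: A=2 B=3 C=3 D=5 ZF=0 PC=6
Step 7: PC=6 exec 'MOV D, 1'. After: A=2 B=3 C=3 D=1 ZF=0 PC=7
Step 8: PC=7 exec 'ADD B, 3'. After: A=2 B=6 C=3 D=1 ZF=0 PC=8
Step 9: PC=8 exec 'ADD A, 2'. After: A=4 B=6 C=3 D=1 ZF=0 PC=9
Step 10: PC=9 exec 'ADD C, 1'. After: A=4 B=6 C=4 D=1 ZF=0 PC=10
Step 11: PC=10 exec 'ADD A, 2'. After: A=6 B=6 C=4 D=1 ZF=0 PC=11
Step 12: PC=11 exec 'ADD A, 4'. After: A=10 B=6 C=4 D=1 ZF=0 PC=12
Step 13: PC=12 exec 'HALT'. After: A=10 B=6 C=4 D=1 ZF=0 PC=12 HALTED
Total instructions executed: 13

Answer: 13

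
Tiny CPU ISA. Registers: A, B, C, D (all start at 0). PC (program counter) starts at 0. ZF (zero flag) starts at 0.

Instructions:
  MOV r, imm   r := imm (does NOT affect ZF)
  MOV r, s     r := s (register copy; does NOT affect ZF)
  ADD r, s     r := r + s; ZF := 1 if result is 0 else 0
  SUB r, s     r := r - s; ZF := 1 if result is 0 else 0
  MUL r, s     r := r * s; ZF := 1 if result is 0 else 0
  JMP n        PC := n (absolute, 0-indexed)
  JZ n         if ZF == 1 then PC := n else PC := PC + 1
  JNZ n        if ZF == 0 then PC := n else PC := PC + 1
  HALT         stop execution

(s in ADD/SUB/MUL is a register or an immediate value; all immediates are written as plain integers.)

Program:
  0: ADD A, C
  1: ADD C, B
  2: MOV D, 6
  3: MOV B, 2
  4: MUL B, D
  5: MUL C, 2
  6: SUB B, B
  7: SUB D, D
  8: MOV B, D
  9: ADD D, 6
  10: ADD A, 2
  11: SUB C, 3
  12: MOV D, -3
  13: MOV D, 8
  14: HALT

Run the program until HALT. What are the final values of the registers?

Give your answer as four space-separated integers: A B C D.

Step 1: PC=0 exec 'ADD A, C'. After: A=0 B=0 C=0 D=0 ZF=1 PC=1
Step 2: PC=1 exec 'ADD C, B'. After: A=0 B=0 C=0 D=0 ZF=1 PC=2
Step 3: PC=2 exec 'MOV D, 6'. After: A=0 B=0 C=0 D=6 ZF=1 PC=3
Step 4: PC=3 exec 'MOV B, 2'. After: A=0 B=2 C=0 D=6 ZF=1 PC=4
Step 5: PC=4 exec 'MUL B, D'. After: A=0 B=12 C=0 D=6 ZF=0 PC=5
Step 6: PC=5 exec 'MUL C, 2'. After: A=0 B=12 C=0 D=6 ZF=1 PC=6
Step 7: PC=6 exec 'SUB B, B'. After: A=0 B=0 C=0 D=6 ZF=1 PC=7
Step 8: PC=7 exec 'SUB D, D'. After: A=0 B=0 C=0 D=0 ZF=1 PC=8
Step 9: PC=8 exec 'MOV B, D'. After: A=0 B=0 C=0 D=0 ZF=1 PC=9
Step 10: PC=9 exec 'ADD D, 6'. After: A=0 B=0 C=0 D=6 ZF=0 PC=10
Step 11: PC=10 exec 'ADD A, 2'. After: A=2 B=0 C=0 D=6 ZF=0 PC=11
Step 12: PC=11 exec 'SUB C, 3'. After: A=2 B=0 C=-3 D=6 ZF=0 PC=12
Step 13: PC=12 exec 'MOV D, -3'. After: A=2 B=0 C=-3 D=-3 ZF=0 PC=13
Step 14: PC=13 exec 'MOV D, 8'. After: A=2 B=0 C=-3 D=8 ZF=0 PC=14
Step 15: PC=14 exec 'HALT'. After: A=2 B=0 C=-3 D=8 ZF=0 PC=14 HALTED

Answer: 2 0 -3 8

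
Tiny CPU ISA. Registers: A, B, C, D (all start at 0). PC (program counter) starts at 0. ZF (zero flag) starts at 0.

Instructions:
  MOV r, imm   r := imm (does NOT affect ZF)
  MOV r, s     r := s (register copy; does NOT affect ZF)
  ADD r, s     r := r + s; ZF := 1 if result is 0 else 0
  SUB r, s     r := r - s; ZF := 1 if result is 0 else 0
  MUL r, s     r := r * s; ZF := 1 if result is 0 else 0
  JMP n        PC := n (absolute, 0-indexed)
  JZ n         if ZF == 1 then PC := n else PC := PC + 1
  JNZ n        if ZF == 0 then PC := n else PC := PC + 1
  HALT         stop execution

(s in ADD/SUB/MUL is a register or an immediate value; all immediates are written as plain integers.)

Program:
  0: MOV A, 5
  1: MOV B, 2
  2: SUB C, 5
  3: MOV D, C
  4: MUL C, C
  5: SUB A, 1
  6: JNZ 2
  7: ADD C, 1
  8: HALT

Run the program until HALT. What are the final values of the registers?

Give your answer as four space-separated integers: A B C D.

Step 1: PC=0 exec 'MOV A, 5'. After: A=5 B=0 C=0 D=0 ZF=0 PC=1
Step 2: PC=1 exec 'MOV B, 2'. After: A=5 B=2 C=0 D=0 ZF=0 PC=2
Step 3: PC=2 exec 'SUB C, 5'. After: A=5 B=2 C=-5 D=0 ZF=0 PC=3
Step 4: PC=3 exec 'MOV D, C'. After: A=5 B=2 C=-5 D=-5 ZF=0 PC=4
Step 5: PC=4 exec 'MUL C, C'. After: A=5 B=2 C=25 D=-5 ZF=0 PC=5
Step 6: PC=5 exec 'SUB A, 1'. After: A=4 B=2 C=25 D=-5 ZF=0 PC=6
Step 7: PC=6 exec 'JNZ 2'. After: A=4 B=2 C=25 D=-5 ZF=0 PC=2
Step 8: PC=2 exec 'SUB C, 5'. After: A=4 B=2 C=20 D=-5 ZF=0 PC=3
Step 9: PC=3 exec 'MOV D, C'. After: A=4 B=2 C=20 D=20 ZF=0 PC=4
Step 10: PC=4 exec 'MUL C, C'. After: A=4 B=2 C=400 D=20 ZF=0 PC=5
Step 11: PC=5 exec 'SUB A, 1'. After: A=3 B=2 C=400 D=20 ZF=0 PC=6
Step 12: PC=6 exec 'JNZ 2'. After: A=3 B=2 C=400 D=20 ZF=0 PC=2
Step 13: PC=2 exec 'SUB C, 5'. After: A=3 B=2 C=395 D=20 ZF=0 PC=3
Step 14: PC=3 exec 'MOV D, C'. After: A=3 B=2 C=395 D=395 ZF=0 PC=4
Step 15: PC=4 exec 'MUL C, C'. After: A=3 B=2 C=156025 D=395 ZF=0 PC=5
Step 16: PC=5 exec 'SUB A, 1'. After: A=2 B=2 C=156025 D=395 ZF=0 PC=6
Step 17: PC=6 exec 'JNZ 2'. After: A=2 B=2 C=156025 D=395 ZF=0 PC=2
Step 18: PC=2 exec 'SUB C, 5'. After: A=2 B=2 C=156020 D=395 ZF=0 PC=3
Step 19: PC=3 exec 'MOV D, C'. After: A=2 B=2 C=156020 D=156020 ZF=0 PC=4
Step 20: PC=4 exec 'MUL C, C'. After: A=2 B=2 C=24342240400 D=156020 ZF=0 PC=5
Step 21: PC=5 exec 'SUB A, 1'. After: A=1 B=2 C=24342240400 D=156020 ZF=0 PC=6
Step 22: PC=6 exec 'JNZ 2'. After: A=1 B=2 C=24342240400 D=156020 ZF=0 PC=2
Step 23: PC=2 exec 'SUB C, 5'. After: A=1 B=2 C=24342240395 D=156020 ZF=0 PC=3
Step 24: PC=3 exec 'MOV D, C'. After: A=1 B=2 C=24342240395 D=24342240395 ZF=0 PC=4
Step 25: PC=4 exec 'MUL C, C'. After: A=1 B=2 C=592544667447969756025 D=24342240395 ZF=0 PC=5
Step 26: PC=5 exec 'SUB A, 1'. After: A=0 B=2 C=592544667447969756025 D=24342240395 ZF=1 PC=6
Step 27: PC=6 exec 'JNZ 2'. After: A=0 B=2 C=592544667447969756025 D=24342240395 ZF=1 PC=7
Step 28: PC=7 exec 'ADD C, 1'. After: A=0 B=2 C=592544667447969756026 D=24342240395 ZF=0 PC=8
Step 29: PC=8 exec 'HALT'. After: A=0 B=2 C=592544667447969756026 D=24342240395 ZF=0 PC=8 HALTED

Answer: 0 2 592544667447969756026 24342240395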